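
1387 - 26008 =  - 24621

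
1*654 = 654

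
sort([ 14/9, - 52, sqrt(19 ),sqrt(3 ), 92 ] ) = [ - 52,14/9, sqrt(3), sqrt( 19 ), 92]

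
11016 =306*36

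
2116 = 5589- 3473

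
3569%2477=1092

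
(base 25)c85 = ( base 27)AFA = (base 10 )7705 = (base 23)ed0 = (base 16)1E19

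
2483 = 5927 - 3444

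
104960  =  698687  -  593727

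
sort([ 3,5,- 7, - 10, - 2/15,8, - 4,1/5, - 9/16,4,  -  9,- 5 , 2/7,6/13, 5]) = [ - 10, - 9,-7,-5, - 4,-9/16, - 2/15, 1/5,2/7,6/13,3,4, 5,5, 8]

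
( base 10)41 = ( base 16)29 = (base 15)2B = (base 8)51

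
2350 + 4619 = 6969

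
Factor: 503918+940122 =1444040 = 2^3 *5^1*13^1*2777^1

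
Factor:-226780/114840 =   -  2^(-1)*3^( - 2)* 11^ (  -  1 )*17^1 * 23^1 = - 391/198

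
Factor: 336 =2^4*3^1*7^1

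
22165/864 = 25+565/864 = 25.65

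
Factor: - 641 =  - 641^1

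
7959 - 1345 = 6614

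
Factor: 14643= 3^2*1627^1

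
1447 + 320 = 1767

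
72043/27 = 2668 + 7/27  =  2668.26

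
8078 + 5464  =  13542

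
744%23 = 8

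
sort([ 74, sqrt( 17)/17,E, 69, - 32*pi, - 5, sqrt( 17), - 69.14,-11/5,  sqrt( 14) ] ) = [ -32* pi,-69.14,  -  5, - 11/5, sqrt ( 17 ) /17, E,sqrt( 14),sqrt(17 ), 69,74 ]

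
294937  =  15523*19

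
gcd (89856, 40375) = 1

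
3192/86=37  +  5/43 =37.12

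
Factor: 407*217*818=2^1*7^1*11^1 * 31^1 * 37^1*409^1 =72244942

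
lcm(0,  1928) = 0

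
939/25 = 37+14/25  =  37.56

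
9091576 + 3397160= 12488736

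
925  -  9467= - 8542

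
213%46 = 29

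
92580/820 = 112+37/41 = 112.90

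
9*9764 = 87876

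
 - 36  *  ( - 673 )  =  24228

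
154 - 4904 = -4750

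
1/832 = 1/832 = 0.00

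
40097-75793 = -35696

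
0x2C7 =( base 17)27E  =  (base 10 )711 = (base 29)OF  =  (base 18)239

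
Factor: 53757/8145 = 3^1*5^( - 1)*11^1 = 33/5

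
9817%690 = 157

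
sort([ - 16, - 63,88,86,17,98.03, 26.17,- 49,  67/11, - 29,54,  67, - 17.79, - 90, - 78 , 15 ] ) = [  -  90,  -  78, - 63, - 49,-29, - 17.79, - 16 , 67/11, 15,17, 26.17,54,67,86, 88,98.03 ]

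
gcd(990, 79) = 1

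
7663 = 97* 79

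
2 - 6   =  - 4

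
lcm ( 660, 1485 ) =5940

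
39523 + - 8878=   30645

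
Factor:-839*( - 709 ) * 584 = 347392984 = 2^3 * 73^1*709^1*839^1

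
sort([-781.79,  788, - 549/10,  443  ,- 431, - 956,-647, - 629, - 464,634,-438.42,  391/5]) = [ - 956 , - 781.79, - 647, - 629,-464, - 438.42, - 431, - 549/10, 391/5, 443, 634, 788]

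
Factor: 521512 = 2^3*19^1* 47^1 * 73^1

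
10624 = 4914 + 5710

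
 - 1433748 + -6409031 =-7842779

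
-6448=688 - 7136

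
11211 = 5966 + 5245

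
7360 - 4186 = 3174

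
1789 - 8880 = - 7091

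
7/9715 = 7/9715 = 0.00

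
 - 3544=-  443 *8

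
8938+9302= 18240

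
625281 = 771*811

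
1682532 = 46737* 36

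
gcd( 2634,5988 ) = 6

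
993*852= 846036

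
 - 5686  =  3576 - 9262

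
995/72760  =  199/14552 = 0.01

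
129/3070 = 129/3070 = 0.04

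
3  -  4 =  - 1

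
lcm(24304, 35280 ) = 1093680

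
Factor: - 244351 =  - 244351^1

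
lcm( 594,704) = 19008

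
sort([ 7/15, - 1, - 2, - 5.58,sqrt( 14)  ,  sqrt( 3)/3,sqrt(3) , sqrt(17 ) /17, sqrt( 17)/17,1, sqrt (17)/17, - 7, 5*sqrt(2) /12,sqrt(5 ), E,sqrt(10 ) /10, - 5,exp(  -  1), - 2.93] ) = [  -  7, - 5.58, - 5, - 2.93,  -  2, - 1,sqrt( 17)/17, sqrt(17 ) /17,sqrt(17)/17,sqrt(10 ) /10, exp( - 1 ),7/15,sqrt( 3 )/3,5 * sqrt (2)/12, 1, sqrt( 3 ), sqrt( 5), E,  sqrt ( 14) ] 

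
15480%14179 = 1301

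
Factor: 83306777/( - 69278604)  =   - 2^( - 2) * 3^( - 1 )*17^( - 1 )*339601^( - 1 )*83306777^1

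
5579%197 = 63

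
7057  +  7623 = 14680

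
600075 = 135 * 4445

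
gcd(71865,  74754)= 9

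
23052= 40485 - 17433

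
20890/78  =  10445/39 = 267.82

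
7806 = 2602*3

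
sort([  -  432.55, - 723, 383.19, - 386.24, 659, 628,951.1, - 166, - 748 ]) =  [ - 748, - 723, - 432.55, - 386.24, - 166, 383.19,628,659,951.1 ] 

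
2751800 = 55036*50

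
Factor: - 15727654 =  - 2^1*293^1 * 26839^1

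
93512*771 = 72097752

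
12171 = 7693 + 4478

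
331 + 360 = 691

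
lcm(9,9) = 9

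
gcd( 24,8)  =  8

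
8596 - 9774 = -1178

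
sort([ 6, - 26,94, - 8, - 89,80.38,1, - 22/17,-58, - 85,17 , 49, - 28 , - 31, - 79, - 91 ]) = [-91, - 89, - 85, - 79,  -  58, - 31, - 28, - 26, - 8, - 22/17,1,6,17,49,80.38,94 ]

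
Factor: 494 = 2^1*13^1 * 19^1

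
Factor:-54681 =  - 3^1*11^1 * 1657^1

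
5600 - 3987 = 1613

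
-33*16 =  - 528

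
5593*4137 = 23138241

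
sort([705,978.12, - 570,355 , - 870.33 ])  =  [ - 870.33, - 570,355, 705, 978.12] 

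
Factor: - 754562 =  - 2^1*17^1*22193^1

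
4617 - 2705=1912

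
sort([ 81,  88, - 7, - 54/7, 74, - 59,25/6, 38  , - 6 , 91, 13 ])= [- 59, - 54/7, - 7, - 6,25/6,13,38,74, 81,88, 91] 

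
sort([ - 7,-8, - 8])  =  [ - 8,  -  8,  -  7]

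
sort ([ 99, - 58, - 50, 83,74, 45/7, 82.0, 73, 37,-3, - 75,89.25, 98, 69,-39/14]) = [ - 75,  -  58, - 50,-3, - 39/14, 45/7, 37 , 69, 73,74, 82.0,83 , 89.25, 98, 99 ]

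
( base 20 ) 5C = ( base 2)1110000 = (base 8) 160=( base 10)112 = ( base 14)80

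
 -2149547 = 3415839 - 5565386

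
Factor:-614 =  - 2^1*307^1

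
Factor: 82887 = 3^1*7^1*3947^1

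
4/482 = 2/241 = 0.01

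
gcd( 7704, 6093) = 9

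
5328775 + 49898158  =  55226933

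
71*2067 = 146757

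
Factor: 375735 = 3^1*5^1*37^1 * 677^1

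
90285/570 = 6019/38 = 158.39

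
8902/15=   8902/15 = 593.47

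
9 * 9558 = 86022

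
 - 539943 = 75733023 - 76272966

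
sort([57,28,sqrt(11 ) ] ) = [ sqrt( 11), 28, 57]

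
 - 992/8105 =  - 992/8105=   -0.12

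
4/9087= 4/9087 = 0.00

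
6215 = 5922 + 293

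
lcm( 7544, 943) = 7544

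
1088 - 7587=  - 6499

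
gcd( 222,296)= 74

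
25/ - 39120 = - 1 + 7819/7824= - 0.00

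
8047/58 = 138 + 43/58= 138.74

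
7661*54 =413694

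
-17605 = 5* ( - 3521 )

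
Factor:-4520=-2^3*5^1*113^1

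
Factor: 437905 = 5^1*13^1 *6737^1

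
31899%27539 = 4360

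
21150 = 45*470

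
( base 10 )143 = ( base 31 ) 4J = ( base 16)8f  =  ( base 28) 53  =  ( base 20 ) 73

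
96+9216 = 9312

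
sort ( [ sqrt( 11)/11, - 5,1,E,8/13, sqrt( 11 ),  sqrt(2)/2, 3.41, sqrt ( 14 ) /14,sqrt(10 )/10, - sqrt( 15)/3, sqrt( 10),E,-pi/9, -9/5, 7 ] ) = [ - 5,-9/5, - sqrt(15)/3, - pi/9,sqrt( 14 ) /14 , sqrt( 11)/11,sqrt( 10 )/10 , 8/13,sqrt(2)/2, 1,E, E,sqrt(10),sqrt( 11 ),3.41,7 ] 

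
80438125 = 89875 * 895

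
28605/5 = 5721 = 5721.00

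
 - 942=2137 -3079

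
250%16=10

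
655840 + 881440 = 1537280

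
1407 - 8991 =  - 7584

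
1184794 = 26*45569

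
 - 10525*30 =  - 315750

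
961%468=25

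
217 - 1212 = - 995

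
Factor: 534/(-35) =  - 2^1*3^1*5^( - 1)*7^( - 1)*89^1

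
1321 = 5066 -3745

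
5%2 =1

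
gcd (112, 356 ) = 4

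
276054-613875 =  - 337821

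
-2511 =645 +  - 3156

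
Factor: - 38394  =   - 2^1*3^5*79^1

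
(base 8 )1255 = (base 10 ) 685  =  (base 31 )M3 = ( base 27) pa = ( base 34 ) K5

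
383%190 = 3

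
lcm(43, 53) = 2279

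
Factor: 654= 2^1*3^1*109^1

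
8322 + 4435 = 12757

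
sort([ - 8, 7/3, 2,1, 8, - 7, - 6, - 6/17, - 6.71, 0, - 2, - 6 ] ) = [- 8, - 7, - 6.71, - 6, - 6, - 2 , - 6/17, 0, 1,2,7/3, 8]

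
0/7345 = 0 = 0.00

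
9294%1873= 1802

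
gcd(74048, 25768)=8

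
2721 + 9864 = 12585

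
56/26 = 28/13 = 2.15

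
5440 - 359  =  5081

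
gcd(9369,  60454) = 1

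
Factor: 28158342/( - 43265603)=  -  1482018/2277137 = -2^1*3^1*139^1*359^( - 1)*1777^1*6343^(-1)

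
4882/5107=4882/5107 = 0.96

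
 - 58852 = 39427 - 98279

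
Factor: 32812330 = 2^1 * 5^1*3281233^1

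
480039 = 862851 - 382812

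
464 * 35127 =16298928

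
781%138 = 91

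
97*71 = 6887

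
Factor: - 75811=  - 47^1 * 1613^1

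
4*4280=17120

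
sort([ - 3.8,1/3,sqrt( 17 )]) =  [  -  3.8, 1/3,sqrt( 17)]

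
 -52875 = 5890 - 58765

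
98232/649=98232/649 = 151.36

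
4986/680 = 2493/340 = 7.33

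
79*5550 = 438450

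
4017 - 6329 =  - 2312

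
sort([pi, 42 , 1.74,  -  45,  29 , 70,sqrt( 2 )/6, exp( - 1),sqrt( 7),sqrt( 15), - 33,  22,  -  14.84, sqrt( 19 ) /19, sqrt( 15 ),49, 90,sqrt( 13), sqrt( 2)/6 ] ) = [ - 45,-33, - 14.84,  sqrt( 19)/19, sqrt (2) /6,sqrt( 2 )/6,exp ( - 1),  1.74,  sqrt( 7), pi , sqrt( 13 ), sqrt( 15),sqrt( 15), 22,29,42,49 , 70,  90]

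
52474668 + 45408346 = 97883014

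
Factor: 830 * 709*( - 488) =-2^4 * 5^1*61^1 * 83^1*709^1  =  -  287173360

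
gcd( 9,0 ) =9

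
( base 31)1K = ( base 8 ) 63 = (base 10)51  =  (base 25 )21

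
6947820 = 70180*99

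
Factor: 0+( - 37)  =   - 37^1 = -37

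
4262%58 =28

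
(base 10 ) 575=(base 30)J5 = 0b1000111111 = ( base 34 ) GV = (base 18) 1dh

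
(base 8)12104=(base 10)5188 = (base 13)2491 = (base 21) bg1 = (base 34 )4GK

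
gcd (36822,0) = 36822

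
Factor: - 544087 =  - 101^1 * 5387^1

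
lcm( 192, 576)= 576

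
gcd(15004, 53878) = 682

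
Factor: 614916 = 2^2 * 3^2*19^1*29^1 *31^1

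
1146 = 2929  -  1783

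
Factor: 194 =2^1*97^1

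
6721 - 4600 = 2121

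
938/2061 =938/2061 =0.46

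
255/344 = 255/344 =0.74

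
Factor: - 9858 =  - 2^1 *3^1*31^1*53^1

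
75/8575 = 3/343 = 0.01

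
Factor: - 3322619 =  -  523^1* 6353^1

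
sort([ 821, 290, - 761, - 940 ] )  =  [ - 940,-761, 290,821]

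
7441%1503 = 1429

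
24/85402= 12/42701=0.00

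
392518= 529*742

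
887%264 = 95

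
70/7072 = 35/3536   =  0.01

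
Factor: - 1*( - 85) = 5^1*17^1 = 85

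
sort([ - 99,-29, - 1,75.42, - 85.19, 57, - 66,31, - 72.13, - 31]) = [-99, - 85.19, - 72.13, - 66, - 31,-29,-1, 31, 57,  75.42] 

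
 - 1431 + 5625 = 4194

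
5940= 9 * 660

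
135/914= 135/914=0.15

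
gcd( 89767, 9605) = 1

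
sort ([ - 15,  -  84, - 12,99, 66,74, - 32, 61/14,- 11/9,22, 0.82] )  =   [ - 84, - 32,-15,  -  12, - 11/9, 0.82, 61/14,22, 66, 74,99]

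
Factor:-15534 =  -  2^1 * 3^2 * 863^1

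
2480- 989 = 1491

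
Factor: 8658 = 2^1  *3^2*13^1*37^1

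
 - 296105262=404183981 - 700289243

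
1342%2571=1342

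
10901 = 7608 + 3293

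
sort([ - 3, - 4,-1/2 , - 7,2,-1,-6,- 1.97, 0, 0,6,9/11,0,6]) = [ - 7 , - 6,  -  4,-3, - 1.97,- 1, - 1/2 , 0, 0,  0, 9/11, 2,6 , 6]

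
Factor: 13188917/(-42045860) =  - 2^( - 2) * 5^( - 1 )*7^1*19^( - 1)*43^2* 1019^1 * 110647^( - 1)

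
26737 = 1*26737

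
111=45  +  66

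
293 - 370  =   - 77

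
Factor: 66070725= 3^1*5^2*7^1 * 317^1*397^1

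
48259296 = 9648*5002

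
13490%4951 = 3588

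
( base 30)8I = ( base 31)8a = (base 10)258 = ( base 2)100000010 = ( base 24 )AI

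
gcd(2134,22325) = 1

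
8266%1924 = 570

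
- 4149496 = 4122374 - 8271870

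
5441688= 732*7434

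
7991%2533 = 392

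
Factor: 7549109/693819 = 3^( - 3 )*7^( - 1)*59^1 * 3671^( - 1 )*127951^1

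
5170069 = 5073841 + 96228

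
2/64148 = 1/32074 = 0.00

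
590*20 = 11800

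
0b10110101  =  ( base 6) 501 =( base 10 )181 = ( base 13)10c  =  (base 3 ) 20201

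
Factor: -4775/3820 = -5/4= -2^(-2) * 5^1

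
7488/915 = 2496/305=8.18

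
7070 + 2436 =9506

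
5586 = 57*98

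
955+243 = 1198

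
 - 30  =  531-561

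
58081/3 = 19360 + 1/3 = 19360.33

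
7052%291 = 68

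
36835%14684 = 7467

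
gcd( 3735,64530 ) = 45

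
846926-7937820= -7090894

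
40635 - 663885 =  - 623250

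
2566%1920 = 646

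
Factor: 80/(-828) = -20/207  =  - 2^2*3^( - 2 )*5^1*  23^( -1)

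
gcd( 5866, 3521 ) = 7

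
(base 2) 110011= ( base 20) 2B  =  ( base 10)51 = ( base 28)1N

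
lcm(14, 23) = 322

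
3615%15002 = 3615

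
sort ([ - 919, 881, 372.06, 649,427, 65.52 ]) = [ - 919,65.52,372.06, 427, 649,881]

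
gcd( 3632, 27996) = 4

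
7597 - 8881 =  - 1284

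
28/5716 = 7/1429 = 0.00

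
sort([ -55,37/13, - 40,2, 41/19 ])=[-55,-40,2,41/19, 37/13 ]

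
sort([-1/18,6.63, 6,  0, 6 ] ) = [-1/18, 0, 6, 6, 6.63]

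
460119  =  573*803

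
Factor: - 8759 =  - 19^1*461^1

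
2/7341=2/7341 = 0.00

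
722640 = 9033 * 80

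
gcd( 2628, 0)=2628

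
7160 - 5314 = 1846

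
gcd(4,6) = 2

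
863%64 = 31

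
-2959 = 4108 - 7067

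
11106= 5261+5845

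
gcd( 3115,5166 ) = 7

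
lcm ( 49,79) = 3871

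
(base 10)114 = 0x72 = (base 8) 162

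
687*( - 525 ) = -360675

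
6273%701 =665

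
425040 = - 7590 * ( - 56)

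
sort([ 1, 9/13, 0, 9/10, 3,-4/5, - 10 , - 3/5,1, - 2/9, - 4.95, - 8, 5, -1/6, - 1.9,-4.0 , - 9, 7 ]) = [ - 10, - 9,- 8, - 4.95 , - 4.0,-1.9 , - 4/5, - 3/5, - 2/9, - 1/6  ,  0, 9/13,9/10,  1,1 , 3 , 5, 7] 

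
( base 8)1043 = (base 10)547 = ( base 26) l1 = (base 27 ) K7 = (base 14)2B1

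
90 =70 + 20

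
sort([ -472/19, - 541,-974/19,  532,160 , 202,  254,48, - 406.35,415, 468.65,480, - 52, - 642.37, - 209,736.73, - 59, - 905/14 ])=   [ - 642.37,-541,-406.35,-209, - 905/14, - 59,-52,-974/19, - 472/19, 48,160,202,254, 415,468.65,480,532,736.73 ] 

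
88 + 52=140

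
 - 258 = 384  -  642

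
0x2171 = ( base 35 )6YL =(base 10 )8561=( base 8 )20561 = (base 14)3197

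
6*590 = 3540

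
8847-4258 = 4589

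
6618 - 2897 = 3721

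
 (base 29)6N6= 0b1011001010111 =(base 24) 9M7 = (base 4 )1121113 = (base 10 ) 5719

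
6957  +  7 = 6964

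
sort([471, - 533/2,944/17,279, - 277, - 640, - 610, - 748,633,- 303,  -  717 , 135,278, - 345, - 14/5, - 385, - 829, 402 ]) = [ - 829, - 748,-717,  -  640, - 610,-385, - 345,  -  303, - 277, - 533/2, - 14/5, 944/17,135, 278,279, 402,471 , 633]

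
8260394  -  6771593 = 1488801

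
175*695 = 121625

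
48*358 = 17184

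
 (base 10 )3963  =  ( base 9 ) 5383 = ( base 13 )1A5B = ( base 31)43Q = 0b111101111011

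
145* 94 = 13630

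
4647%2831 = 1816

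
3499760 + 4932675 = 8432435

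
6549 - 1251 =5298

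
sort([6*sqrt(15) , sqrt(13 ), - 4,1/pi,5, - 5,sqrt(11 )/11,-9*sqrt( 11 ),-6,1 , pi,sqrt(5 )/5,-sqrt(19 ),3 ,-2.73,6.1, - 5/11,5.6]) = [ -9*sqrt( 11),  -  6, - 5, - sqrt(19), - 4 ,-2.73,-5/11,sqrt(11)/11, 1/pi,sqrt( 5)/5,1,  3,pi,sqrt( 13),5,5.6,6.1,6* sqrt(15 )]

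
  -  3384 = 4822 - 8206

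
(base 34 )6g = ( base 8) 334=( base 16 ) DC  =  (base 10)220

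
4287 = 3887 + 400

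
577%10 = 7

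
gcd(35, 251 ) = 1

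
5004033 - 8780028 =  - 3775995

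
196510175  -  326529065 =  - 130018890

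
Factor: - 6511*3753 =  - 24435783= - 3^3*17^1*139^1*383^1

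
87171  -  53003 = 34168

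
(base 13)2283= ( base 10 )4839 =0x12E7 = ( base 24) 89F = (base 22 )9LL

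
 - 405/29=-14 + 1/29 = -  13.97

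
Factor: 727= 727^1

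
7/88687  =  7/88687 = 0.00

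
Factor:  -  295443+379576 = 84133 = 7^2*17^1 * 101^1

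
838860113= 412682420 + 426177693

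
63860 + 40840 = 104700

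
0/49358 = 0= 0.00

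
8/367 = 8/367= 0.02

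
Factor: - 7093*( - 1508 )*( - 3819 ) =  - 40848955836 = -  2^2*3^1*13^1*19^1*29^1*41^1 * 67^1*173^1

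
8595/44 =8595/44 = 195.34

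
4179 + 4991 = 9170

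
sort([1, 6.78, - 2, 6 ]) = [ -2,  1, 6, 6.78 ] 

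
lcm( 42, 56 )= 168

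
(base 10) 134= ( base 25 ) 59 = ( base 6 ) 342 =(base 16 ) 86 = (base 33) 42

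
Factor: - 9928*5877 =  - 2^3*3^2*17^1*73^1*653^1 = - 58346856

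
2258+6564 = 8822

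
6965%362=87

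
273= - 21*(-13)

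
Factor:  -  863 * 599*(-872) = 2^3  *109^1 * 599^1 * 863^1 = 450769064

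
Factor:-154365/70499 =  - 3^1*5^1*11^ ( - 1 )*13^(  -  1)* 17^( - 1) * 29^( - 1) * 41^1*251^1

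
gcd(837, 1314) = 9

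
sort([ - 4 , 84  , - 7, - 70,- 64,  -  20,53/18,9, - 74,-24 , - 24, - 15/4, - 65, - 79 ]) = [ - 79 , - 74, - 70, - 65, - 64, - 24, - 24, - 20, - 7, - 4, - 15/4, 53/18, 9, 84] 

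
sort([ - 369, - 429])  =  [-429, - 369 ] 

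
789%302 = 185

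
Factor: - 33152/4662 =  - 2^6*3^ ( - 2)=   - 64/9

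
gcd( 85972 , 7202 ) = 2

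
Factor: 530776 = 2^3*  66347^1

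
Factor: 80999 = 107^1*757^1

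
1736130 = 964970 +771160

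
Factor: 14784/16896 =7/8=2^ (-3)*7^1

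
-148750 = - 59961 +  - 88789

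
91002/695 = 91002/695  =  130.94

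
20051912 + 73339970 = 93391882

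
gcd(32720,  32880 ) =80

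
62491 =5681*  11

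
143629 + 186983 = 330612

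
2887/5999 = 2887/5999 = 0.48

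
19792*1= 19792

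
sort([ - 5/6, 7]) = [-5/6,7 ] 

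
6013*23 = 138299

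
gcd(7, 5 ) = 1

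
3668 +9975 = 13643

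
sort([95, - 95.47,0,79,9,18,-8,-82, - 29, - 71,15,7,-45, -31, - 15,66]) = [-95.47, - 82, -71 ,  -  45, - 31,-29, - 15,- 8,0,7, 9,15, 18,66, 79, 95]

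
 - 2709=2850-5559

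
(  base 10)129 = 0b10000001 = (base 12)A9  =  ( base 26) 4P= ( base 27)4L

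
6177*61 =376797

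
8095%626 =583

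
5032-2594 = 2438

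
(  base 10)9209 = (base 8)21771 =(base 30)a6t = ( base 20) 1309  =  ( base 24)FNH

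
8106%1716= 1242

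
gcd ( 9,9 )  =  9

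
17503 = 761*23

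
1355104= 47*28832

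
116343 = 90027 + 26316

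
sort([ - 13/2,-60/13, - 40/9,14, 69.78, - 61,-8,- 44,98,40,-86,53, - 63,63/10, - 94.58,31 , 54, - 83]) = [ - 94.58,-86, - 83,-63, - 61, - 44, - 8, - 13/2 , - 60/13,-40/9, 63/10,14,31,40,53, 54,69.78,98]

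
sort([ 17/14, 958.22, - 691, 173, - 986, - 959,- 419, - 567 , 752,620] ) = [ - 986,-959, - 691, - 567,  -  419,  17/14,173, 620, 752,958.22 ] 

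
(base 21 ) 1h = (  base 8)46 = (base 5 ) 123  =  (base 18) 22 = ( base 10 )38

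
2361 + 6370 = 8731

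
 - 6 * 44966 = -269796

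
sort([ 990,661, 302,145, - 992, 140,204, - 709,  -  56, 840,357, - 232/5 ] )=[ - 992, - 709,  -  56, - 232/5, 140,145,204,302,357,661, 840,990 ] 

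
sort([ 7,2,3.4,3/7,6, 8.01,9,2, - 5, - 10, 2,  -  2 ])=[ - 10,-5, - 2,3/7, 2, 2, 2, 3.4, 6,7, 8.01, 9 ]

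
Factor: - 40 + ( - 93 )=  - 133 = - 7^1 * 19^1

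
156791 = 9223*17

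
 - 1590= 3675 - 5265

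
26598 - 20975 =5623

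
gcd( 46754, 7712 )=482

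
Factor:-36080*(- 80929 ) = 2919918320= 2^4*5^1*11^1* 41^1 * 80929^1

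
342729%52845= 25659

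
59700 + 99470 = 159170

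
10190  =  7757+2433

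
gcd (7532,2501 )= 1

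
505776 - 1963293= - 1457517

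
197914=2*98957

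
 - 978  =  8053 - 9031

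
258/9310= 129/4655 = 0.03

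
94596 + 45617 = 140213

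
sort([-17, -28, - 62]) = [  -  62,  -  28,  -  17 ]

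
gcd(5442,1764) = 6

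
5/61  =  5/61 = 0.08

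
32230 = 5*6446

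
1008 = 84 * 12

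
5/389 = 5/389 = 0.01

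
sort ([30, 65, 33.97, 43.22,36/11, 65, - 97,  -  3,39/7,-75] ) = [ - 97, - 75, - 3,36/11, 39/7,30, 33.97,43.22, 65,65 ] 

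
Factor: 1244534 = 2^1*349^1*1783^1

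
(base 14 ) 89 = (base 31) 3S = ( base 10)121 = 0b1111001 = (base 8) 171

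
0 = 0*152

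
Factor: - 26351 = -13^1*2027^1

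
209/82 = 2 + 45/82 = 2.55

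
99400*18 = 1789200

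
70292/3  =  23430+2/3   =  23430.67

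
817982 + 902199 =1720181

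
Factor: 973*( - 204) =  - 198492 = - 2^2*3^1*7^1*17^1*139^1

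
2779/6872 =2779/6872 = 0.40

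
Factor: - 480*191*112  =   - 2^9*3^1*5^1 * 7^1*191^1  =  - 10268160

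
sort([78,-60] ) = [ - 60 , 78 ] 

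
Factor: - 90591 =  - 3^1 * 30197^1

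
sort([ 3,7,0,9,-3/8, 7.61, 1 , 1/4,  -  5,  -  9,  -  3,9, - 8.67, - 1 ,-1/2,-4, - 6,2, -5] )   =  [ - 9,-8.67, - 6, - 5, - 5, - 4, - 3, - 1, - 1/2, - 3/8, 0, 1/4,1,2,3,7,  7.61, 9,9]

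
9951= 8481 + 1470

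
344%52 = 32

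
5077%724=9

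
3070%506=34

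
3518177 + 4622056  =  8140233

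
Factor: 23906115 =3^2 * 5^1* 31^1*17137^1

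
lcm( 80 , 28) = 560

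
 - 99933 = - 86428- 13505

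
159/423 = 53/141 = 0.38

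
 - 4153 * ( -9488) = 39403664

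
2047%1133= 914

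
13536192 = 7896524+5639668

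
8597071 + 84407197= 93004268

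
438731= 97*4523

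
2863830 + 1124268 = 3988098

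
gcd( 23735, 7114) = 1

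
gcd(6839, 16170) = 7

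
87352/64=1364 + 7/8 = 1364.88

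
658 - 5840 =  - 5182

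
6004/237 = 76/3=25.33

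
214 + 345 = 559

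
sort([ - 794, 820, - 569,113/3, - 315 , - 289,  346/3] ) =[ - 794, - 569, - 315, - 289, 113/3,346/3, 820] 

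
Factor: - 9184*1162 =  - 10671808 = - 2^6*7^2 * 41^1 * 83^1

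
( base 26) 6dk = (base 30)4R4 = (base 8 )10476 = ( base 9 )6044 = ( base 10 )4414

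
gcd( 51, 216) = 3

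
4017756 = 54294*74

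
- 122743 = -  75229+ - 47514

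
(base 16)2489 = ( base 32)949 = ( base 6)111145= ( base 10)9353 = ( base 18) 1afb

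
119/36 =119/36 = 3.31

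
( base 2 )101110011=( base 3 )111202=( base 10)371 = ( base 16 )173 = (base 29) cn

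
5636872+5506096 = 11142968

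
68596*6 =411576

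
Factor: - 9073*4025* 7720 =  - 281925329000  =  - 2^3 * 5^3 * 7^1*23^1*43^1 * 193^1*211^1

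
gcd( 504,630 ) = 126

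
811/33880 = 811/33880  =  0.02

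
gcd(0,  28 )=28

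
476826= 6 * 79471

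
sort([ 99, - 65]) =[ -65,  99]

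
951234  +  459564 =1410798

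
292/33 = 8+28/33= 8.85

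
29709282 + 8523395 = 38232677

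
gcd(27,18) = 9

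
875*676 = 591500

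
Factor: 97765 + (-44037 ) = 2^5*23^1*73^1 = 53728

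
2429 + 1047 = 3476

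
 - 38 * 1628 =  - 61864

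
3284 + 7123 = 10407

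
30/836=15/418 = 0.04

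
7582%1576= 1278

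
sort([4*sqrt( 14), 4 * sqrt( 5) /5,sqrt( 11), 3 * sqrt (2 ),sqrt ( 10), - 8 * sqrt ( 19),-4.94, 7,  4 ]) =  [ - 8 * sqrt( 19), - 4.94,4 * sqrt(5)/5, sqrt(10 ), sqrt( 11 ),4, 3 * sqrt( 2 ), 7,4*sqrt( 14) ] 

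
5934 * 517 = 3067878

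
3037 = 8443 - 5406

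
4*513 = 2052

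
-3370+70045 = 66675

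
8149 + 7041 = 15190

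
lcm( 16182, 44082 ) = 1278378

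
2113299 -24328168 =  -22214869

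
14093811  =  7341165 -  - 6752646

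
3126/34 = 1563/17  =  91.94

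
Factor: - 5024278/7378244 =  - 2512139/3689122 = -2^ ( - 1 )*7^1*37^ ( - 1)*49853^( - 1)*358877^1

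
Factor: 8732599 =8732599^1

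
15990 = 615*26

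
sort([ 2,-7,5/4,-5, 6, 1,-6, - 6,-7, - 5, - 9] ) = [ - 9,  -  7, - 7, -6, - 6,-5, - 5, 1, 5/4, 2,6 ]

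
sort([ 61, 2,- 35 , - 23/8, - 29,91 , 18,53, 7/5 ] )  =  [ - 35,  -  29,- 23/8, 7/5,2, 18, 53, 61, 91] 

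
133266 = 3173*42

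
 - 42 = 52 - 94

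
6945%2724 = 1497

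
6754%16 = 2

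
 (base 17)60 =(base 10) 102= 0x66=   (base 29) 3F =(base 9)123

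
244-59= 185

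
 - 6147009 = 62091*( - 99)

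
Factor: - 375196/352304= -967/908= -2^(-2)*227^(- 1)*967^1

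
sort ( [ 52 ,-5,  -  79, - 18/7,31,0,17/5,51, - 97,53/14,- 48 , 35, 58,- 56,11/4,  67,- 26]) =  [ - 97,  -  79, - 56, - 48, - 26, - 5,- 18/7, 0, 11/4 , 17/5, 53/14 , 31,35,  51,  52,58, 67]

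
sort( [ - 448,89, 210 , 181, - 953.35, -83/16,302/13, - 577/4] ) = [ - 953.35, - 448,  -  577/4, - 83/16,302/13,89,181 , 210]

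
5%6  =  5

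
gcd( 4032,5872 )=16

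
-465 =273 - 738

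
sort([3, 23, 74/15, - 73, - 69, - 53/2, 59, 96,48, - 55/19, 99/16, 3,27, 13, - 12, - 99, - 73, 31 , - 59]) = [ - 99, - 73,-73  , - 69 ,-59, - 53/2,-12, - 55/19, 3, 3, 74/15, 99/16,  13,  23, 27, 31,48, 59, 96]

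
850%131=64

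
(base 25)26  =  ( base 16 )38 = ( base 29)1R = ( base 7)110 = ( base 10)56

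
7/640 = 7/640 = 0.01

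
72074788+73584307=145659095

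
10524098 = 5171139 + 5352959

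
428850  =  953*450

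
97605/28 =3485+ 25/28 = 3485.89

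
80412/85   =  946 + 2/85= 946.02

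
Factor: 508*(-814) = -2^3*11^1*37^1*127^1=- 413512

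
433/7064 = 433/7064 = 0.06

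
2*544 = 1088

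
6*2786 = 16716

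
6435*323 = 2078505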